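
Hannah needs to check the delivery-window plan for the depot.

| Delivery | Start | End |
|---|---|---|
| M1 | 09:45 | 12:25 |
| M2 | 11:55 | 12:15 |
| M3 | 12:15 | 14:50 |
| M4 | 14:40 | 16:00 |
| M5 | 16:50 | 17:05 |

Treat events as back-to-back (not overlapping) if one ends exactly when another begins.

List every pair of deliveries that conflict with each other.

Sorted by start: M1, M2, M3, M4, M5.
M2 starts before M1 ends → M1 and M2 overlap.
M3 starts before M1 ends → M1 and M3 overlap.
M4 starts after M1 ends, so nothing later overlaps M1 either.
M3 starts exactly when M2 ends (back-to-back, no overlap), so nothing later overlaps M2 either.
M4 starts before M3 ends → M3 and M4 overlap.
M5 starts after M3 ends.
M5 starts after M4 ends.

M1 & M2, M1 & M3, M3 & M4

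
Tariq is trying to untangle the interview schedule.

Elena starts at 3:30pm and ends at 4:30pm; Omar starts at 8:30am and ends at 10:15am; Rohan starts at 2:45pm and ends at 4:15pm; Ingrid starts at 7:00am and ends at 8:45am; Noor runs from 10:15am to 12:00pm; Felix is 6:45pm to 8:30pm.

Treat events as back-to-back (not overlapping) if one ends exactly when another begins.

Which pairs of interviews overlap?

Elena & Rohan, Ingrid & Omar

Sorted by start: Ingrid, Omar, Noor, Rohan, Elena, Felix.
Omar starts before Ingrid ends → Ingrid and Omar overlap.
Noor starts after Ingrid ends; Ingrid is clear from here.
Noor starts exactly when Omar ends (back-to-back, no overlap); Omar is clear from here.
Rohan starts after Noor ends; Noor is clear from here.
Elena starts before Rohan ends → Rohan and Elena overlap.
Felix starts after Rohan ends.
Felix starts after Elena ends.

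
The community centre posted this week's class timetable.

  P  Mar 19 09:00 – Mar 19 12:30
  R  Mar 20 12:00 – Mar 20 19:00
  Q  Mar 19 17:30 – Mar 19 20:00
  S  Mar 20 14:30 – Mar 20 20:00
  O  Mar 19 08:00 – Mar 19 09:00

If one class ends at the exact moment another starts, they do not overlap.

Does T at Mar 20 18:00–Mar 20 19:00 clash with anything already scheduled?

O: ends Mar 19 09:00 at or before T starts Mar 20 18:00 → clear.
P: ends Mar 19 12:30 at or before T starts Mar 20 18:00 → clear.
Q: ends Mar 19 20:00 at or before T starts Mar 20 18:00 → clear.
R: starts Mar 20 12:00 before T ends Mar 20 19:00, and ends Mar 20 19:00 after T starts Mar 20 18:00 → overlap.
S: starts Mar 20 14:30 before T ends Mar 20 19:00, and ends Mar 20 20:00 after T starts Mar 20 18:00 → overlap.
T overlaps R, S.

Yes — it overlaps R, S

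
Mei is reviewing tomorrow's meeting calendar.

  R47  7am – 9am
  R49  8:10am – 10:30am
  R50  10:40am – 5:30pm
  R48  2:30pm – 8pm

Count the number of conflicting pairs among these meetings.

2

Sorted by start: R47, R49, R50, R48.
R49 starts before R47 ends → R47 and R49 overlap.
R50 starts after R47 ends; R47 is clear from here.
R50 starts after R49 ends; R49 is clear from here.
R48 starts before R50 ends → R50 and R48 overlap.
Overlapping pairs: R47 & R49, R48 & R50 — 2 in total.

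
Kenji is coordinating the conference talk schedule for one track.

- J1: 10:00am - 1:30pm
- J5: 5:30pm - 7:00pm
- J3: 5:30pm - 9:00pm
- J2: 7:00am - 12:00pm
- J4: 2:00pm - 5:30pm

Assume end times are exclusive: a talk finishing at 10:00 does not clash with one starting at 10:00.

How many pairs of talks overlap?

Sorted by start: J2, J1, J4, J3, J5.
J1 starts before J2 ends → J2 and J1 overlap.
J4 starts after J2 ends; J2 is clear from here.
J4 starts after J1 ends; J1 is clear from here.
J3 starts exactly when J4 ends (back-to-back, no overlap); J4 is clear from here.
J5 starts before J3 ends → J3 and J5 overlap.
Overlapping pairs: J1 & J2, J3 & J5 — 2 in total.

2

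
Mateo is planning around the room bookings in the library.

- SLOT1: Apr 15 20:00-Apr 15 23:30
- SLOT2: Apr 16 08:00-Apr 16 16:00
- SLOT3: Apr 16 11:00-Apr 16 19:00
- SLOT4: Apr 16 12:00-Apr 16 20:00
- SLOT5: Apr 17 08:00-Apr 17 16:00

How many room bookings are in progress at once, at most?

3

Sweep the timeline, counting +1 at each start and −1 at each end (ends before starts at a tie):
Apr 15 20:00 start SLOT1 → 1
Apr 15 23:30 end SLOT1 → 0
Apr 16 08:00 start SLOT2 → 1
Apr 16 11:00 start SLOT3 → 2
Apr 16 12:00 start SLOT4 → 3
Apr 16 16:00 end SLOT2 → 2
Apr 16 19:00 end SLOT3 → 1
Apr 16 20:00 end SLOT4 → 0
Apr 17 08:00 start SLOT5 → 1
Apr 17 16:00 end SLOT5 → 0
Peak is 3, at Apr 16 12:00 (SLOT2, SLOT3, SLOT4).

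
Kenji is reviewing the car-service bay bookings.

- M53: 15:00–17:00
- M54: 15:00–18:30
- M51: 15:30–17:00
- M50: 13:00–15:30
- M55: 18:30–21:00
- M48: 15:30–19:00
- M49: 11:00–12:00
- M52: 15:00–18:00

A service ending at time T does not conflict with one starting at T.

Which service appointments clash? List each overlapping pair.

Two intervals overlap when each starts before the other ends.
Sorted by start: M49, M50, M52, M53, M54, M48, M51, M55.
M50 starts after M49 ends, so M49 has no further overlaps.
M52 starts before M50 ends → M50 and M52 overlap.
M53 starts before M50 ends → M50 and M53 overlap.
M54 starts before M50 ends → M50 and M54 overlap.
M48 starts exactly when M50 ends (back-to-back, no overlap), so M50 has no further overlaps.
M53 starts before M52 ends → M52 and M53 overlap.
M54 starts before M52 ends → M52 and M54 overlap.
M48 starts before M52 ends → M52 and M48 overlap.
M51 starts before M52 ends → M52 and M51 overlap.
M55 starts after M52 ends.
M54 starts before M53 ends → M53 and M54 overlap.
M48 starts before M53 ends → M53 and M48 overlap.
M51 starts before M53 ends → M53 and M51 overlap.
M55 starts after M53 ends.
M48 starts before M54 ends → M54 and M48 overlap.
M51 starts before M54 ends → M54 and M51 overlap.
M55 starts exactly when M54 ends (back-to-back, no overlap).
M51 starts before M48 ends → M48 and M51 overlap.
M55 starts before M48 ends → M48 and M55 overlap.
M55 starts after M51 ends.

M48 & M51, M48 & M52, M48 & M53, M48 & M54, M48 & M55, M50 & M52, M50 & M53, M50 & M54, M51 & M52, M51 & M53, M51 & M54, M52 & M53, M52 & M54, M53 & M54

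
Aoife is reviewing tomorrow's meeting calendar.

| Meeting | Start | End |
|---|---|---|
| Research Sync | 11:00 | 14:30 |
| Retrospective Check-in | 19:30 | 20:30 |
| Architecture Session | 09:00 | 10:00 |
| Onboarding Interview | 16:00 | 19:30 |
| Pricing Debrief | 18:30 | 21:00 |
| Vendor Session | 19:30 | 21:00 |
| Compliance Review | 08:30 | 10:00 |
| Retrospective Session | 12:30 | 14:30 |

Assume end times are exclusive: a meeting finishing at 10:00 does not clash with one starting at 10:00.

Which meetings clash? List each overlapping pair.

Sorted by start: Compliance Review, Architecture Session, Research Sync, Retrospective Session, Onboarding Interview, Pricing Debrief, Retrospective Check-in, Vendor Session.
Architecture Session starts before Compliance Review ends → Compliance Review and Architecture Session overlap.
Research Sync starts after Compliance Review ends; Compliance Review is clear from here.
Research Sync starts after Architecture Session ends; Architecture Session is clear from here.
Retrospective Session starts before Research Sync ends → Research Sync and Retrospective Session overlap.
Onboarding Interview starts after Research Sync ends; Research Sync is clear from here.
Onboarding Interview starts after Retrospective Session ends; Retrospective Session is clear from here.
Pricing Debrief starts before Onboarding Interview ends → Onboarding Interview and Pricing Debrief overlap.
Retrospective Check-in starts exactly when Onboarding Interview ends (back-to-back, no overlap); Onboarding Interview is clear from here.
Retrospective Check-in starts before Pricing Debrief ends → Pricing Debrief and Retrospective Check-in overlap.
Vendor Session starts before Pricing Debrief ends → Pricing Debrief and Vendor Session overlap.
Vendor Session starts before Retrospective Check-in ends → Retrospective Check-in and Vendor Session overlap.

Architecture Session & Compliance Review, Onboarding Interview & Pricing Debrief, Pricing Debrief & Retrospective Check-in, Pricing Debrief & Vendor Session, Research Sync & Retrospective Session, Retrospective Check-in & Vendor Session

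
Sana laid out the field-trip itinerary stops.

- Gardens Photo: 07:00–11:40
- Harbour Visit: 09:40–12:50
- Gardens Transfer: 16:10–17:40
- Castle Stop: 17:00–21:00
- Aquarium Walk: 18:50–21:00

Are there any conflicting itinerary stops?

Yes

Two intervals overlap when each starts before the other ends.
Sorted by start: Gardens Photo, Harbour Visit, Gardens Transfer, Castle Stop, Aquarium Walk.
Harbour Visit starts before Gardens Photo ends → Gardens Photo and Harbour Visit overlap.
That's a conflict, so the schedule is not conflict-free.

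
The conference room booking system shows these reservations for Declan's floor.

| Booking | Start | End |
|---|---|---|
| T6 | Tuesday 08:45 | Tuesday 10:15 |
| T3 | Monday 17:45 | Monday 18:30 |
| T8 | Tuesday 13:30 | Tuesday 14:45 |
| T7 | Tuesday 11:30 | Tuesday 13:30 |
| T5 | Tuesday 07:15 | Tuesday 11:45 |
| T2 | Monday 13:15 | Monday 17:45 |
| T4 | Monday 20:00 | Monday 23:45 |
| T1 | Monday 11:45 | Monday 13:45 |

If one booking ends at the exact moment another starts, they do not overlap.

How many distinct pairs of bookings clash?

Sorted by start: T1, T2, T3, T4, T5, T6, T7, T8.
T2 starts before T1 ends → T1 and T2 overlap.
T3 starts after T1 ends; T1 is clear from here.
T3 starts exactly when T2 ends (back-to-back, no overlap); T2 is clear from here.
T4 starts after T3 ends; T3 is clear from here.
T5 starts after T4 ends; T4 is clear from here.
T6 starts before T5 ends → T5 and T6 overlap.
T7 starts before T5 ends → T5 and T7 overlap.
T8 starts after T5 ends.
T7 starts after T6 ends; T6 is clear from here.
T8 starts exactly when T7 ends (back-to-back, no overlap).
Overlapping pairs: T1 & T2, T5 & T6, T5 & T7 — 3 in total.

3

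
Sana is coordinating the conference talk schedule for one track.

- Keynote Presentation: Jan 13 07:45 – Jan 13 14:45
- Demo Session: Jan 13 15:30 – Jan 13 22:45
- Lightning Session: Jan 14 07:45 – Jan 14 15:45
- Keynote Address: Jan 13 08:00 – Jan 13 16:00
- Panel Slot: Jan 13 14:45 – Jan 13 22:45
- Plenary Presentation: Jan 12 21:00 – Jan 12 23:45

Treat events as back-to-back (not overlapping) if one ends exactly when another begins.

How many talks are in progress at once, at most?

3

Sort all start/end points and keep a running count:
Jan 12 21:00 start Plenary Presentation → 1
Jan 12 23:45 end Plenary Presentation → 0
Jan 13 07:45 start Keynote Presentation → 1
Jan 13 08:00 start Keynote Address → 2
Jan 13 14:45 end Keynote Presentation → 1
Jan 13 14:45 start Panel Slot → 2
Jan 13 15:30 start Demo Session → 3
Jan 13 16:00 end Keynote Address → 2
Jan 13 22:45 end Demo Session → 1
Jan 13 22:45 end Panel Slot → 0
Jan 14 07:45 start Lightning Session → 1
Jan 14 15:45 end Lightning Session → 0
Peak is 3, at Jan 13 15:30 (Demo Session, Keynote Address, Panel Slot).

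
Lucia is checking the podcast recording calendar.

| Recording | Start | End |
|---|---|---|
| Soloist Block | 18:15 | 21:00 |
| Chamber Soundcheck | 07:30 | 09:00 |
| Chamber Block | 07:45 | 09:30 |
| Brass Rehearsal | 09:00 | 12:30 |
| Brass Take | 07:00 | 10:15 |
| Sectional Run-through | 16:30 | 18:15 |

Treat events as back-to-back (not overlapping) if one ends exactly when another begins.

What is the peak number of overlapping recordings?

Sweep the timeline, counting +1 at each start and −1 at each end (ends before starts at a tie):
07:00 start Brass Take → 1
07:30 start Chamber Soundcheck → 2
07:45 start Chamber Block → 3
09:00 end Chamber Soundcheck → 2
09:00 start Brass Rehearsal → 3
09:30 end Chamber Block → 2
10:15 end Brass Take → 1
12:30 end Brass Rehearsal → 0
16:30 start Sectional Run-through → 1
18:15 end Sectional Run-through → 0
18:15 start Soloist Block → 1
21:00 end Soloist Block → 0
Peak is 3, at 07:45 (Brass Take, Chamber Block, Chamber Soundcheck).

3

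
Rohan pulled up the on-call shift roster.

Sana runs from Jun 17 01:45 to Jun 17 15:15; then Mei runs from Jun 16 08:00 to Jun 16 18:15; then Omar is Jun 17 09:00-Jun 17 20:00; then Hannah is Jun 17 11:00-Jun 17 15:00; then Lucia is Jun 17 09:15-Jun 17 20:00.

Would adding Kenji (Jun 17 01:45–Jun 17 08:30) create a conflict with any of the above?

Mei: ends Jun 16 18:15 at or before Kenji starts Jun 17 01:45 → clear.
Sana: starts Jun 17 01:45 before Kenji ends Jun 17 08:30, and ends Jun 17 15:15 after Kenji starts Jun 17 01:45 → overlap.
Omar: starts Jun 17 09:00 at or after Kenji ends Jun 17 08:30 → clear.
Lucia: starts Jun 17 09:15 at or after Kenji ends Jun 17 08:30 → clear.
Hannah: starts Jun 17 11:00 at or after Kenji ends Jun 17 08:30 → clear.
Kenji overlaps Sana.

Yes — it overlaps Sana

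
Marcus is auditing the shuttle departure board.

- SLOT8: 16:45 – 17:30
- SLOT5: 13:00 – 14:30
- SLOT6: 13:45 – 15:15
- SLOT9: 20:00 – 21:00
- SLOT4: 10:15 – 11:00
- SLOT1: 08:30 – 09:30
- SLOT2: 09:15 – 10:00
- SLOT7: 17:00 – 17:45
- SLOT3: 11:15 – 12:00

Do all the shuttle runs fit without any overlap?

Sorted by start: SLOT1, SLOT2, SLOT4, SLOT3, SLOT5, SLOT6, SLOT8, SLOT7, SLOT9.
SLOT2 starts before SLOT1 ends → SLOT1 and SLOT2 overlap.
That's a conflict, so the schedule is not conflict-free.

No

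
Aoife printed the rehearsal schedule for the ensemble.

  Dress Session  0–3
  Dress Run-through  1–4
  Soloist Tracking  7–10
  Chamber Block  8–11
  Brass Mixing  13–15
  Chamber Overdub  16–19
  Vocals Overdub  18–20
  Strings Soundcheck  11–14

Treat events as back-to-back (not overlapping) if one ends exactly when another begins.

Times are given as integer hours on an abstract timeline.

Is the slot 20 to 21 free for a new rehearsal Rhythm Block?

Yes — the slot is free

Dress Session: ends 3 at or before Rhythm Block starts 20 → clear.
Dress Run-through: ends 4 at or before Rhythm Block starts 20 → clear.
Soloist Tracking: ends 10 at or before Rhythm Block starts 20 → clear.
Chamber Block: ends 11 at or before Rhythm Block starts 20 → clear.
Strings Soundcheck: ends 14 at or before Rhythm Block starts 20 → clear.
Brass Mixing: ends 15 at or before Rhythm Block starts 20 → clear.
Chamber Overdub: ends 19 at or before Rhythm Block starts 20 → clear.
Vocals Overdub: ends 20 at or before Rhythm Block starts 20 → clear.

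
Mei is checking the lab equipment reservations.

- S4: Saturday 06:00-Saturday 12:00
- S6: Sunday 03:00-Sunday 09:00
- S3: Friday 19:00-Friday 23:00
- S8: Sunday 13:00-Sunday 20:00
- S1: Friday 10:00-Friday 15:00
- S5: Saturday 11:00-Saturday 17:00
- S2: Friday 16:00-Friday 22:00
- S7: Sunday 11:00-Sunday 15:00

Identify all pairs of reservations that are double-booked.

S2 & S3, S4 & S5, S7 & S8

Check each pair: they overlap iff neither finishes before the other starts.
Sorted by start: S1, S2, S3, S4, S5, S6, S7, S8.
S2 starts after S1 ends, so S1 has no further overlaps.
S3 starts before S2 ends → S2 and S3 overlap.
S4 starts after S2 ends, so S2 has no further overlaps.
S4 starts after S3 ends, so S3 has no further overlaps.
S5 starts before S4 ends → S4 and S5 overlap.
S6 starts after S4 ends, so S4 has no further overlaps.
S6 starts after S5 ends, so S5 has no further overlaps.
S7 starts after S6 ends, so S6 has no further overlaps.
S8 starts before S7 ends → S7 and S8 overlap.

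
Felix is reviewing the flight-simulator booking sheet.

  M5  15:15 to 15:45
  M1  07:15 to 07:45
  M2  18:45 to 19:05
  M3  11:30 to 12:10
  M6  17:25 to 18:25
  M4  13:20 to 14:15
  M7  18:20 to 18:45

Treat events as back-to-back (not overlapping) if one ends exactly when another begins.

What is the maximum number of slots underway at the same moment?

2

Walk through starts and ends in time order (an end at T is processed before a start at T):
07:15 start M1 → 1
07:45 end M1 → 0
11:30 start M3 → 1
12:10 end M3 → 0
13:20 start M4 → 1
14:15 end M4 → 0
15:15 start M5 → 1
15:45 end M5 → 0
17:25 start M6 → 1
18:20 start M7 → 2
18:25 end M6 → 1
18:45 end M7 → 0
18:45 start M2 → 1
19:05 end M2 → 0
Peak is 2, at 18:20 (M6, M7).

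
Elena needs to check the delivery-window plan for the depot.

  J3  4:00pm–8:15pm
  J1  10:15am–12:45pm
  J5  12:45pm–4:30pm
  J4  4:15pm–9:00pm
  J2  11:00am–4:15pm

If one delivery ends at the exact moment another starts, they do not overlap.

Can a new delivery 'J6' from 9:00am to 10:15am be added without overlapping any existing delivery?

J1: starts 10:15am at or after J6 ends 10:15am → clear.
J2: starts 11:00am at or after J6 ends 10:15am → clear.
J5: starts 12:45pm at or after J6 ends 10:15am → clear.
J3: starts 4:00pm at or after J6 ends 10:15am → clear.
J4: starts 4:15pm at or after J6 ends 10:15am → clear.

Yes — the slot is free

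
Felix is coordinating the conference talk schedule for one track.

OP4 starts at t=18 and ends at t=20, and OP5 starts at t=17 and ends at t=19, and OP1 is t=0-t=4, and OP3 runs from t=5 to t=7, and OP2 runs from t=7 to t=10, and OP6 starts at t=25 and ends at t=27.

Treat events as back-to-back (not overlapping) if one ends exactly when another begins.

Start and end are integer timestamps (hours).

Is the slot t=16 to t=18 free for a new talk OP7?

OP1: ends t=4 at or before OP7 starts t=16 → clear.
OP3: ends t=7 at or before OP7 starts t=16 → clear.
OP2: ends t=10 at or before OP7 starts t=16 → clear.
OP5: starts t=17 before OP7 ends t=18, and ends t=19 after OP7 starts t=16 → overlap.
OP4: starts t=18 at or after OP7 ends t=18 → clear.
OP6: starts t=25 at or after OP7 ends t=18 → clear.
OP7 overlaps OP5.

No — it overlaps OP5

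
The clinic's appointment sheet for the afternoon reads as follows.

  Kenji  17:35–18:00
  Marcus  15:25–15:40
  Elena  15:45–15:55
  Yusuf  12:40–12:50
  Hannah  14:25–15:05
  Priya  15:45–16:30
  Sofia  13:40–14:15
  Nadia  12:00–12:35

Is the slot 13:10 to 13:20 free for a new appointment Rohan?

Nadia: ends 12:35 at or before Rohan starts 13:10 → clear.
Yusuf: ends 12:50 at or before Rohan starts 13:10 → clear.
Sofia: starts 13:40 at or after Rohan ends 13:20 → clear.
Hannah: starts 14:25 at or after Rohan ends 13:20 → clear.
Marcus: starts 15:25 at or after Rohan ends 13:20 → clear.
Priya: starts 15:45 at or after Rohan ends 13:20 → clear.
Elena: starts 15:45 at or after Rohan ends 13:20 → clear.
Kenji: starts 17:35 at or after Rohan ends 13:20 → clear.

Yes — the slot is free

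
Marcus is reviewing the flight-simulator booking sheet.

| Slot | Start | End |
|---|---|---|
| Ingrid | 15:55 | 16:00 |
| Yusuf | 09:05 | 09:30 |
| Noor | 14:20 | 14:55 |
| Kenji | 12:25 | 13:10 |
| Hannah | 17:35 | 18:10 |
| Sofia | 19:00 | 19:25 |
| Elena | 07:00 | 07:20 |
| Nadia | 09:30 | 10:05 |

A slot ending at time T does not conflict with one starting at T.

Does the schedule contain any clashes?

Sorted by start: Elena, Yusuf, Nadia, Kenji, Noor, Ingrid, Hannah, Sofia.
Yusuf starts after Elena ends; Elena is clear from here.
Nadia starts exactly when Yusuf ends (back-to-back, no overlap); Yusuf is clear from here.
Kenji starts after Nadia ends; Nadia is clear from here.
Noor starts after Kenji ends; Kenji is clear from here.
Ingrid starts after Noor ends; Noor is clear from here.
Hannah starts after Ingrid ends; Ingrid is clear from here.
Sofia starts after Hannah ends.
Every pair is clear; the schedule has no overlaps.

No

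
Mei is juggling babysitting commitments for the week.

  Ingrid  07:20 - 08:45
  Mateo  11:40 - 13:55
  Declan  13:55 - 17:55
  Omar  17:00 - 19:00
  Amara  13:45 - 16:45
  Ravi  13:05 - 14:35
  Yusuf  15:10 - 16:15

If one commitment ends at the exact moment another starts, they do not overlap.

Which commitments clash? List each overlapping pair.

Check each pair: they overlap iff neither finishes before the other starts.
Sorted by start: Ingrid, Mateo, Ravi, Amara, Declan, Yusuf, Omar.
Mateo starts after Ingrid ends, so Ingrid has no further overlaps.
Ravi starts before Mateo ends → Mateo and Ravi overlap.
Amara starts before Mateo ends → Mateo and Amara overlap.
Declan starts exactly when Mateo ends (back-to-back, no overlap), so Mateo has no further overlaps.
Amara starts before Ravi ends → Ravi and Amara overlap.
Declan starts before Ravi ends → Ravi and Declan overlap.
Yusuf starts after Ravi ends, so Ravi has no further overlaps.
Declan starts before Amara ends → Amara and Declan overlap.
Yusuf starts before Amara ends → Amara and Yusuf overlap.
Omar starts after Amara ends.
Yusuf starts before Declan ends → Declan and Yusuf overlap.
Omar starts before Declan ends → Declan and Omar overlap.
Omar starts after Yusuf ends.

Amara & Declan, Amara & Mateo, Amara & Ravi, Amara & Yusuf, Declan & Omar, Declan & Ravi, Declan & Yusuf, Mateo & Ravi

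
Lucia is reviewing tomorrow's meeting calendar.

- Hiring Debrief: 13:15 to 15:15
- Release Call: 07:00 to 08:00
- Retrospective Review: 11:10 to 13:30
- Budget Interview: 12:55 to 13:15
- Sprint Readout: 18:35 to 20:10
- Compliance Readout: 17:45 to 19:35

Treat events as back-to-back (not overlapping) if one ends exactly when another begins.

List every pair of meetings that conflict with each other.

Sorted by start: Release Call, Retrospective Review, Budget Interview, Hiring Debrief, Compliance Readout, Sprint Readout.
Retrospective Review starts after Release Call ends; Release Call is clear from here.
Budget Interview starts before Retrospective Review ends → Retrospective Review and Budget Interview overlap.
Hiring Debrief starts before Retrospective Review ends → Retrospective Review and Hiring Debrief overlap.
Compliance Readout starts after Retrospective Review ends; Retrospective Review is clear from here.
Hiring Debrief starts exactly when Budget Interview ends (back-to-back, no overlap); Budget Interview is clear from here.
Compliance Readout starts after Hiring Debrief ends; Hiring Debrief is clear from here.
Sprint Readout starts before Compliance Readout ends → Compliance Readout and Sprint Readout overlap.

Budget Interview & Retrospective Review, Compliance Readout & Sprint Readout, Hiring Debrief & Retrospective Review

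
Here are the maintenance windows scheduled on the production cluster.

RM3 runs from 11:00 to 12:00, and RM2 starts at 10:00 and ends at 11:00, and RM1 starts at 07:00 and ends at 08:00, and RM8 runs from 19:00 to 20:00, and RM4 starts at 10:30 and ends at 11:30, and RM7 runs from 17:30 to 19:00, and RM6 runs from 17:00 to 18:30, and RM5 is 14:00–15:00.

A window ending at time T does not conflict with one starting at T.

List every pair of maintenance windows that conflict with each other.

RM2 & RM4, RM3 & RM4, RM6 & RM7

Sorted by start: RM1, RM2, RM4, RM3, RM5, RM6, RM7, RM8.
RM2 starts after RM1 ends — done with RM1.
RM4 starts before RM2 ends → RM2 and RM4 overlap.
RM3 starts exactly when RM2 ends (back-to-back, no overlap) — done with RM2.
RM3 starts before RM4 ends → RM4 and RM3 overlap.
RM5 starts after RM4 ends — done with RM4.
RM5 starts after RM3 ends — done with RM3.
RM6 starts after RM5 ends — done with RM5.
RM7 starts before RM6 ends → RM6 and RM7 overlap.
RM8 starts after RM6 ends.
RM8 starts exactly when RM7 ends (back-to-back, no overlap).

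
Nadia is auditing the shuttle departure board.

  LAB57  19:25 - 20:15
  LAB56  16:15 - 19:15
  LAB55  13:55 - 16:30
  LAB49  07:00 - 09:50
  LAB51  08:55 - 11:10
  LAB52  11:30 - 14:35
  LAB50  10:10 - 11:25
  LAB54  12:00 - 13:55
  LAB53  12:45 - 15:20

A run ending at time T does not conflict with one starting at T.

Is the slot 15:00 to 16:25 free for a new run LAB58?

LAB49: ends 09:50 at or before LAB58 starts 15:00 → clear.
LAB51: ends 11:10 at or before LAB58 starts 15:00 → clear.
LAB50: ends 11:25 at or before LAB58 starts 15:00 → clear.
LAB52: ends 14:35 at or before LAB58 starts 15:00 → clear.
LAB54: ends 13:55 at or before LAB58 starts 15:00 → clear.
LAB53: starts 12:45 before LAB58 ends 16:25, and ends 15:20 after LAB58 starts 15:00 → overlap.
LAB55: starts 13:55 before LAB58 ends 16:25, and ends 16:30 after LAB58 starts 15:00 → overlap.
LAB56: starts 16:15 before LAB58 ends 16:25, and ends 19:15 after LAB58 starts 15:00 → overlap.
LAB57: starts 19:25 at or after LAB58 ends 16:25 → clear.
LAB58 overlaps LAB53, LAB55, LAB56.

No — it overlaps LAB53, LAB55, LAB56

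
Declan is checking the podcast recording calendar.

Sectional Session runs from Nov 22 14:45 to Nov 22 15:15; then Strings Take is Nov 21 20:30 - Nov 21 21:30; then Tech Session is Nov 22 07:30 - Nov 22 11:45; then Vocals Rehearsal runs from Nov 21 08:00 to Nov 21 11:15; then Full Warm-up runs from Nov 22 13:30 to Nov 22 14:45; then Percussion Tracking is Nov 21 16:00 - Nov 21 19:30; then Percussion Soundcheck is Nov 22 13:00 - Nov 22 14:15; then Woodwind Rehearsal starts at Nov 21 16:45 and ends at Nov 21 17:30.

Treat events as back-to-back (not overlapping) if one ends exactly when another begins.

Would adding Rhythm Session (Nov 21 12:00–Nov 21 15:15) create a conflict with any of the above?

No — it doesn't clash with anything

Vocals Rehearsal: ends Nov 21 11:15 at or before Rhythm Session starts Nov 21 12:00 → clear.
Percussion Tracking: starts Nov 21 16:00 at or after Rhythm Session ends Nov 21 15:15 → clear.
Woodwind Rehearsal: starts Nov 21 16:45 at or after Rhythm Session ends Nov 21 15:15 → clear.
Strings Take: starts Nov 21 20:30 at or after Rhythm Session ends Nov 21 15:15 → clear.
Tech Session: starts Nov 22 07:30 at or after Rhythm Session ends Nov 21 15:15 → clear.
Percussion Soundcheck: starts Nov 22 13:00 at or after Rhythm Session ends Nov 21 15:15 → clear.
Full Warm-up: starts Nov 22 13:30 at or after Rhythm Session ends Nov 21 15:15 → clear.
Sectional Session: starts Nov 22 14:45 at or after Rhythm Session ends Nov 21 15:15 → clear.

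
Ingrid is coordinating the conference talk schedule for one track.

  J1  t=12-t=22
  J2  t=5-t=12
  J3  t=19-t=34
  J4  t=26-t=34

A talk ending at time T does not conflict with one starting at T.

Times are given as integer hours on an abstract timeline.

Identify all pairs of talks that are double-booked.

Sorted by start: J2, J1, J3, J4.
J1 starts exactly when J2 ends (back-to-back, no overlap), so nothing later overlaps J2 either.
J3 starts before J1 ends → J1 and J3 overlap.
J4 starts after J1 ends.
J4 starts before J3 ends → J3 and J4 overlap.

J1 & J3, J3 & J4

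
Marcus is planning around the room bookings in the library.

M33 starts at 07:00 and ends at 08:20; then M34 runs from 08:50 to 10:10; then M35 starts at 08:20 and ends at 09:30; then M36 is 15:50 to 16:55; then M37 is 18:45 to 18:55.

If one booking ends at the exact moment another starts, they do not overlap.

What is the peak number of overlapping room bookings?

Sweep the timeline, counting +1 at each start and −1 at each end (ends before starts at a tie):
07:00 start M33 → 1
08:20 end M33 → 0
08:20 start M35 → 1
08:50 start M34 → 2
09:30 end M35 → 1
10:10 end M34 → 0
15:50 start M36 → 1
16:55 end M36 → 0
18:45 start M37 → 1
18:55 end M37 → 0
Peak is 2, at 08:50 (M34, M35).

2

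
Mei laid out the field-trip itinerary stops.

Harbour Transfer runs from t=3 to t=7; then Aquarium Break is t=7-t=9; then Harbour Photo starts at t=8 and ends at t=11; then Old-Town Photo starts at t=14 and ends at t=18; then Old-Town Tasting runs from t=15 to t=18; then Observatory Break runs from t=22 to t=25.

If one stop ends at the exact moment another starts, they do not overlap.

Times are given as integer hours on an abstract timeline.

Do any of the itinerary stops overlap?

Yes

Sorted by start: Harbour Transfer, Aquarium Break, Harbour Photo, Old-Town Photo, Old-Town Tasting, Observatory Break.
Aquarium Break starts exactly when Harbour Transfer ends (back-to-back, no overlap), so Harbour Transfer has no further overlaps.
Harbour Photo starts before Aquarium Break ends → Aquarium Break and Harbour Photo overlap.
That's a conflict, so the schedule is not conflict-free.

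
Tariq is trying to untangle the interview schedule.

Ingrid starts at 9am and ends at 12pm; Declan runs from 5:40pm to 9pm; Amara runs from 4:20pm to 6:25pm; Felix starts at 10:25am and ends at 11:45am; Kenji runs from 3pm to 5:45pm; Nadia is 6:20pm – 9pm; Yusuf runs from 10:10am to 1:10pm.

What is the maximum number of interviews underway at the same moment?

Walk through starts and ends in time order (an end at T is processed before a start at T):
9am start Ingrid → 1
10:10am start Yusuf → 2
10:25am start Felix → 3
11:45am end Felix → 2
12pm end Ingrid → 1
1:10pm end Yusuf → 0
3pm start Kenji → 1
4:20pm start Amara → 2
5:40pm start Declan → 3
5:45pm end Kenji → 2
6:20pm start Nadia → 3
6:25pm end Amara → 2
9pm end Declan → 1
9pm end Nadia → 0
Peak is 3, at 10:25am (Felix, Ingrid, Yusuf).

3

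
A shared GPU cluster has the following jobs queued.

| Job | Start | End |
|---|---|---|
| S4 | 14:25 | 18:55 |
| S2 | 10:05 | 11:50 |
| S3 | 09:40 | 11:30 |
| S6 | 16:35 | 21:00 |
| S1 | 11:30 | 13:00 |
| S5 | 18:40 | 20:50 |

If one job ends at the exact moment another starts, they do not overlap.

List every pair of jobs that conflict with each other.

Sorted by start: S3, S2, S1, S4, S6, S5.
S2 starts before S3 ends → S3 and S2 overlap.
S1 starts exactly when S3 ends (back-to-back, no overlap); S3 is clear from here.
S1 starts before S2 ends → S2 and S1 overlap.
S4 starts after S2 ends; S2 is clear from here.
S4 starts after S1 ends; S1 is clear from here.
S6 starts before S4 ends → S4 and S6 overlap.
S5 starts before S4 ends → S4 and S5 overlap.
S5 starts before S6 ends → S6 and S5 overlap.

S1 & S2, S2 & S3, S4 & S5, S4 & S6, S5 & S6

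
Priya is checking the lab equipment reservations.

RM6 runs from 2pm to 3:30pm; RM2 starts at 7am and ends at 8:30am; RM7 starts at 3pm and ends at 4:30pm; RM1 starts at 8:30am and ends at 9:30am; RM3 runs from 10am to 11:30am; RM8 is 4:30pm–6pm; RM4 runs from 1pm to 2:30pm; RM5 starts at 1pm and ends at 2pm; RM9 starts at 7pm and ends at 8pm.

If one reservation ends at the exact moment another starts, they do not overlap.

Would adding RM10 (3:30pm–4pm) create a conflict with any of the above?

RM2: ends 8:30am at or before RM10 starts 3:30pm → clear.
RM1: ends 9:30am at or before RM10 starts 3:30pm → clear.
RM3: ends 11:30am at or before RM10 starts 3:30pm → clear.
RM4: ends 2:30pm at or before RM10 starts 3:30pm → clear.
RM5: ends 2pm at or before RM10 starts 3:30pm → clear.
RM6: ends 3:30pm at or before RM10 starts 3:30pm → clear.
RM7: starts 3pm before RM10 ends 4pm, and ends 4:30pm after RM10 starts 3:30pm → overlap.
RM8: starts 4:30pm at or after RM10 ends 4pm → clear.
RM9: starts 7pm at or after RM10 ends 4pm → clear.
RM10 overlaps RM7.

Yes — it overlaps RM7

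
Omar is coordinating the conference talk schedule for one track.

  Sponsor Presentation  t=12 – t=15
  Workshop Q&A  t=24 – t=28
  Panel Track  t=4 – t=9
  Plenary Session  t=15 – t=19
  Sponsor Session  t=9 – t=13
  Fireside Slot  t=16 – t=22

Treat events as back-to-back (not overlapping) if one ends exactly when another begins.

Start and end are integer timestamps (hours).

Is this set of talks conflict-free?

Two intervals overlap when each starts before the other ends.
Sorted by start: Panel Track, Sponsor Session, Sponsor Presentation, Plenary Session, Fireside Slot, Workshop Q&A.
Sponsor Session starts exactly when Panel Track ends (back-to-back, no overlap) — done with Panel Track.
Sponsor Presentation starts before Sponsor Session ends → Sponsor Session and Sponsor Presentation overlap.
That's a conflict, so the schedule is not conflict-free.

No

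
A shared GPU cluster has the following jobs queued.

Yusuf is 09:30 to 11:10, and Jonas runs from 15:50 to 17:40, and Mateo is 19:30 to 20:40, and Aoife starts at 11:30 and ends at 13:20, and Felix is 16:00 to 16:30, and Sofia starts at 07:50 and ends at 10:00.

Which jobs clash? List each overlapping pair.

Check each pair: they overlap iff neither finishes before the other starts.
Sorted by start: Sofia, Yusuf, Aoife, Jonas, Felix, Mateo.
Yusuf starts before Sofia ends → Sofia and Yusuf overlap.
Aoife starts after Sofia ends, so Sofia has no further overlaps.
Aoife starts after Yusuf ends, so Yusuf has no further overlaps.
Jonas starts after Aoife ends, so Aoife has no further overlaps.
Felix starts before Jonas ends → Jonas and Felix overlap.
Mateo starts after Jonas ends.
Mateo starts after Felix ends.

Felix & Jonas, Sofia & Yusuf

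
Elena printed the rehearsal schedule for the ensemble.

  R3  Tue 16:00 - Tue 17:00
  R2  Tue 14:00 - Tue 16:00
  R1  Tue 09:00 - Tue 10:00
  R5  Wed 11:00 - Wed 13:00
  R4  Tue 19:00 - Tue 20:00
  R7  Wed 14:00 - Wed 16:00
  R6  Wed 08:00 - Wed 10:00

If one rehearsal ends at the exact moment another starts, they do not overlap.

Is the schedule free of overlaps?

Yes

Sorted by start: R1, R2, R3, R4, R6, R5, R7.
R2 starts after R1 ends — done with R1.
R3 starts exactly when R2 ends (back-to-back, no overlap) — done with R2.
R4 starts after R3 ends — done with R3.
R6 starts after R4 ends — done with R4.
R5 starts after R6 ends — done with R6.
R7 starts after R5 ends.
Every pair is clear; the schedule has no overlaps.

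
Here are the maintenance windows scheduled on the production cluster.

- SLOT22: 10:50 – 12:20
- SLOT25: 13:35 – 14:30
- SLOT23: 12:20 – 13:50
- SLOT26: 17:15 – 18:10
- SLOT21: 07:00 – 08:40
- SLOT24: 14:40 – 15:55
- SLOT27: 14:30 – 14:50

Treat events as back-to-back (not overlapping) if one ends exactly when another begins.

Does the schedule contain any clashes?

Sorted by start: SLOT21, SLOT22, SLOT23, SLOT25, SLOT27, SLOT24, SLOT26.
SLOT22 starts after SLOT21 ends; SLOT21 is clear from here.
SLOT23 starts exactly when SLOT22 ends (back-to-back, no overlap); SLOT22 is clear from here.
SLOT25 starts before SLOT23 ends → SLOT23 and SLOT25 overlap.
That's a conflict, so the schedule is not conflict-free.

Yes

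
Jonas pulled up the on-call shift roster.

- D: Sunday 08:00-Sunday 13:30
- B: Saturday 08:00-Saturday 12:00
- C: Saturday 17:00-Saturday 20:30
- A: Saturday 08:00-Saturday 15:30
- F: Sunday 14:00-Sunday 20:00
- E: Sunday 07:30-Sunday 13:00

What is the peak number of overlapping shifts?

Sort all start/end points and keep a running count:
Saturday 08:00 start A → 1
Saturday 08:00 start B → 2
Saturday 12:00 end B → 1
Saturday 15:30 end A → 0
Saturday 17:00 start C → 1
Saturday 20:30 end C → 0
Sunday 07:30 start E → 1
Sunday 08:00 start D → 2
Sunday 13:00 end E → 1
Sunday 13:30 end D → 0
Sunday 14:00 start F → 1
Sunday 20:00 end F → 0
Peak is 2, at Saturday 08:00 (A, B).

2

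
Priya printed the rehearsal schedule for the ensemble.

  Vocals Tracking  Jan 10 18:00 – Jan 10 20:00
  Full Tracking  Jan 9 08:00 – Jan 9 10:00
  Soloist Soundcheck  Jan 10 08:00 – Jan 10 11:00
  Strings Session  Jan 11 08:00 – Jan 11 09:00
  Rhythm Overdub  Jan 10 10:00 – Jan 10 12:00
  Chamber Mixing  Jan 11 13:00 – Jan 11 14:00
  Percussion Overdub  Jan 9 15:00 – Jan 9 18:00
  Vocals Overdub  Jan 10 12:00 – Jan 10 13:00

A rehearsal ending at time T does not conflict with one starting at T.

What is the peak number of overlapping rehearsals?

2

Sort all start/end points and keep a running count:
Jan 9 08:00 start Full Tracking → 1
Jan 9 10:00 end Full Tracking → 0
Jan 9 15:00 start Percussion Overdub → 1
Jan 9 18:00 end Percussion Overdub → 0
Jan 10 08:00 start Soloist Soundcheck → 1
Jan 10 10:00 start Rhythm Overdub → 2
Jan 10 11:00 end Soloist Soundcheck → 1
Jan 10 12:00 end Rhythm Overdub → 0
Jan 10 12:00 start Vocals Overdub → 1
Jan 10 13:00 end Vocals Overdub → 0
Jan 10 18:00 start Vocals Tracking → 1
Jan 10 20:00 end Vocals Tracking → 0
Jan 11 08:00 start Strings Session → 1
Jan 11 09:00 end Strings Session → 0
Jan 11 13:00 start Chamber Mixing → 1
Jan 11 14:00 end Chamber Mixing → 0
Peak is 2, at Jan 10 10:00 (Rhythm Overdub, Soloist Soundcheck).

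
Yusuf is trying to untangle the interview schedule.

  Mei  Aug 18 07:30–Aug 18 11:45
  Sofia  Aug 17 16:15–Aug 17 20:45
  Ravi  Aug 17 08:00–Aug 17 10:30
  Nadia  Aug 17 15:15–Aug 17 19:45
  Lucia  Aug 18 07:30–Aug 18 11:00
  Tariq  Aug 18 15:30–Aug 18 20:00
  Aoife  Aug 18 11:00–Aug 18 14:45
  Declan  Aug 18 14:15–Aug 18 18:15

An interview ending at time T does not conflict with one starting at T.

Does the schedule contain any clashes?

Sorted by start: Ravi, Nadia, Sofia, Lucia, Mei, Aoife, Declan, Tariq.
Nadia starts after Ravi ends — done with Ravi.
Sofia starts before Nadia ends → Nadia and Sofia overlap.
That's a conflict, so the schedule is not conflict-free.

Yes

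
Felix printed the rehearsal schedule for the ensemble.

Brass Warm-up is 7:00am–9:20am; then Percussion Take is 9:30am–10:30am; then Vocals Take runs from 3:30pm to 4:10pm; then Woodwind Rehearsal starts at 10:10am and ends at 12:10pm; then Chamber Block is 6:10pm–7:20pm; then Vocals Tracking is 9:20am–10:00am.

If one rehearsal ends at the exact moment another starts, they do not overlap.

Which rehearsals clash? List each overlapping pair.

Percussion Take & Vocals Tracking, Percussion Take & Woodwind Rehearsal

Check each pair: they overlap iff neither finishes before the other starts.
Sorted by start: Brass Warm-up, Vocals Tracking, Percussion Take, Woodwind Rehearsal, Vocals Take, Chamber Block.
Vocals Tracking starts exactly when Brass Warm-up ends (back-to-back, no overlap) — done with Brass Warm-up.
Percussion Take starts before Vocals Tracking ends → Vocals Tracking and Percussion Take overlap.
Woodwind Rehearsal starts after Vocals Tracking ends — done with Vocals Tracking.
Woodwind Rehearsal starts before Percussion Take ends → Percussion Take and Woodwind Rehearsal overlap.
Vocals Take starts after Percussion Take ends — done with Percussion Take.
Vocals Take starts after Woodwind Rehearsal ends — done with Woodwind Rehearsal.
Chamber Block starts after Vocals Take ends.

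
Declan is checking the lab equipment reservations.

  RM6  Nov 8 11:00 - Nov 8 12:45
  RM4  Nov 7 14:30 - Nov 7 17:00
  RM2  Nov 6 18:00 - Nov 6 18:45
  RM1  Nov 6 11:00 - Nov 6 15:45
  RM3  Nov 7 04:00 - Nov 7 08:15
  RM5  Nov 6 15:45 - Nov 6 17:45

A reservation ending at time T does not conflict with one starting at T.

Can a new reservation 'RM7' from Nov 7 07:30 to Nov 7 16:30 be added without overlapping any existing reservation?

No — it overlaps RM3, RM4

RM1: ends Nov 6 15:45 at or before RM7 starts Nov 7 07:30 → clear.
RM5: ends Nov 6 17:45 at or before RM7 starts Nov 7 07:30 → clear.
RM2: ends Nov 6 18:45 at or before RM7 starts Nov 7 07:30 → clear.
RM3: starts Nov 7 04:00 before RM7 ends Nov 7 16:30, and ends Nov 7 08:15 after RM7 starts Nov 7 07:30 → overlap.
RM4: starts Nov 7 14:30 before RM7 ends Nov 7 16:30, and ends Nov 7 17:00 after RM7 starts Nov 7 07:30 → overlap.
RM6: starts Nov 8 11:00 at or after RM7 ends Nov 7 16:30 → clear.
RM7 overlaps RM3, RM4.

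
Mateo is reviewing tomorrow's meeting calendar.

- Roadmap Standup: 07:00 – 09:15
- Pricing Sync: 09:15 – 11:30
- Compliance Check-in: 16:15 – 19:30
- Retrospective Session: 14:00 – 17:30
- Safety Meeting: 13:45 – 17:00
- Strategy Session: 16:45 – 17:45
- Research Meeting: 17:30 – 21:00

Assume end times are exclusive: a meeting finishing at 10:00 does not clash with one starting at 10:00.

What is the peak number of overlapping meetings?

4

Sweep the timeline, counting +1 at each start and −1 at each end (ends before starts at a tie):
07:00 start Roadmap Standup → 1
09:15 end Roadmap Standup → 0
09:15 start Pricing Sync → 1
11:30 end Pricing Sync → 0
13:45 start Safety Meeting → 1
14:00 start Retrospective Session → 2
16:15 start Compliance Check-in → 3
16:45 start Strategy Session → 4
17:00 end Safety Meeting → 3
17:30 end Retrospective Session → 2
17:30 start Research Meeting → 3
17:45 end Strategy Session → 2
19:30 end Compliance Check-in → 1
21:00 end Research Meeting → 0
Peak is 4, at 16:45 (Compliance Check-in, Retrospective Session, Safety Meeting, Strategy Session).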